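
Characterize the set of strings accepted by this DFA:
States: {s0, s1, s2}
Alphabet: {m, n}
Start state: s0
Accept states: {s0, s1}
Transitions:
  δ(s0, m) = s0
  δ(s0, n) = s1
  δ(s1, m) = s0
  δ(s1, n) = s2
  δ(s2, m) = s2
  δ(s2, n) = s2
Testing a few strings:
  'n' → accept
  'm' → accept
  'mm' → accept
  'nnmn' → reject
State roles: s0=last symbol not n (ok); s1=last symbol n (ok); s2=saw nn (dead)
All strings over {m,n} with no two consecutive n's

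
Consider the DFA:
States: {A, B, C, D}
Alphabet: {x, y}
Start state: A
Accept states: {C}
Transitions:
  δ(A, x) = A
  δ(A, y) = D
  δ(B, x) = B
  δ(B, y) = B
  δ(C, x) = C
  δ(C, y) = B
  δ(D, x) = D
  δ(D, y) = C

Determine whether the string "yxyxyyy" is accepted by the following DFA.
Processing string "yxyxyyy":
  A --y--> D
  D --x--> D
  D --y--> C
  C --x--> C
  C --y--> B
  B --y--> B
  B --y--> B
Final state: B
Accept states: {C}
No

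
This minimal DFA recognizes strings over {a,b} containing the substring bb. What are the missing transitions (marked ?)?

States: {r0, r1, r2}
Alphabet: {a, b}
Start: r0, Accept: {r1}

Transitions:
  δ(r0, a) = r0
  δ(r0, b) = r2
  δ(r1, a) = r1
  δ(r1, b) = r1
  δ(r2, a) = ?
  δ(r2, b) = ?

From the language and accept set, identify what each state tracks — r0: no progress toward bb; r1: substring bb seen; r2: one trailing b.
Each missing δ(q, a) is the state matching the new tracked value after reading a.
δ(r2, a) = r0; δ(r2, b) = r1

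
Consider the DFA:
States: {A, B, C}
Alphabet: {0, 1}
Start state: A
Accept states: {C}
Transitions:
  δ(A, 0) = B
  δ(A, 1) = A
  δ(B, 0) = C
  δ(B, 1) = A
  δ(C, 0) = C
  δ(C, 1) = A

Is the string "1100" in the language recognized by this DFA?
Processing string "1100":
  A --1--> A
  A --1--> A
  A --0--> B
  B --0--> C
Final state: C
Accept states: {C}
Yes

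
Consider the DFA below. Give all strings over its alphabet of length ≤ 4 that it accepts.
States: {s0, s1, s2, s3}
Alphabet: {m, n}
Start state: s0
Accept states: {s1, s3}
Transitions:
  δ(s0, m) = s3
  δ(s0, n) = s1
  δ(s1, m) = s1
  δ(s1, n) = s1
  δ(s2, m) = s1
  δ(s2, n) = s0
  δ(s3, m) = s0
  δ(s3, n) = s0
m, n, nm, nn, mmm, mmn, mnm, mnn, nmm, nmn, nnm, nnn, mmnm, mmnn, mnnm, mnnn, nmmm, nmmn, nmnm, nmnn, nnmm, nnmn, nnnm, nnnn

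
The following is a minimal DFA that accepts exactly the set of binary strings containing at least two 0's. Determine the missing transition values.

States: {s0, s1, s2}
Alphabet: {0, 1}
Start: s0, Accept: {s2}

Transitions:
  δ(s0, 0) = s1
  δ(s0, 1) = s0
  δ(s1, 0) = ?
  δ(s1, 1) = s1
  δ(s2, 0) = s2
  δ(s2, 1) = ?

From the language and accept set, identify what each state tracks — s0: zero 0's seen; s1: one 0 seen; s2: ≥ two 0's seen.
Each missing δ(q, a) is the state matching the new tracked value after reading a.
δ(s1, 0) = s2; δ(s2, 1) = s2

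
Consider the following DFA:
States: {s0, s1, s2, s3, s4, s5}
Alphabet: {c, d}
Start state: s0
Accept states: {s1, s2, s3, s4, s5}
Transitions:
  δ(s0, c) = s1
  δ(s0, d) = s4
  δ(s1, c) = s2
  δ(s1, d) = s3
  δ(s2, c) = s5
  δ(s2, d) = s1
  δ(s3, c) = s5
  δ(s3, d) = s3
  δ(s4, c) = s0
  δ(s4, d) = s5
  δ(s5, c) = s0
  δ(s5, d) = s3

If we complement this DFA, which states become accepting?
Complement accept states = All states \ Original accept states
= {s0, s1, s2, s3, s4, s5} \ {s1, s2, s3, s4, s5}
{s0}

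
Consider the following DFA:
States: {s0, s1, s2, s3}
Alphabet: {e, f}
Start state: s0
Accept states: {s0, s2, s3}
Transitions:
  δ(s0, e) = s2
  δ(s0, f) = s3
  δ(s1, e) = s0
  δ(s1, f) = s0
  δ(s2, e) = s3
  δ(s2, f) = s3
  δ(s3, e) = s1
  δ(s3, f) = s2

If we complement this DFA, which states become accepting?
Complement accept states = All states \ Original accept states
= {s0, s1, s2, s3} \ {s0, s2, s3}
{s1}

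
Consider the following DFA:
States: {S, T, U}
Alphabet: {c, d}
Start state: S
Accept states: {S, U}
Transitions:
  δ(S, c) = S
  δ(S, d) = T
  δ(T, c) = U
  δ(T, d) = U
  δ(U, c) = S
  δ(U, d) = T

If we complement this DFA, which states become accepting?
Complement accept states = All states \ Original accept states
= {S, T, U} \ {S, U}
{T}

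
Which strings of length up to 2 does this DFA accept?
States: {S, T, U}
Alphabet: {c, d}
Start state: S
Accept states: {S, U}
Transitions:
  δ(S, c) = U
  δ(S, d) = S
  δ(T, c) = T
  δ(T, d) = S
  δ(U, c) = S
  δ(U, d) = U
ε, c, d, cc, cd, dc, dd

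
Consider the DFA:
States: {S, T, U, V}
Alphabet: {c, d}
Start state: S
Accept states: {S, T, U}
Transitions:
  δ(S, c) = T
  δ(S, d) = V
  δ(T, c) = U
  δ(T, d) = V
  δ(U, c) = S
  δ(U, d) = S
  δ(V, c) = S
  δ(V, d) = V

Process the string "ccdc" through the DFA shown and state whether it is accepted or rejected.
Processing string "ccdc":
  S --c--> T
  T --c--> U
  U --d--> S
  S --c--> T
Final state: T
Accept states: {S, T, U}
Yes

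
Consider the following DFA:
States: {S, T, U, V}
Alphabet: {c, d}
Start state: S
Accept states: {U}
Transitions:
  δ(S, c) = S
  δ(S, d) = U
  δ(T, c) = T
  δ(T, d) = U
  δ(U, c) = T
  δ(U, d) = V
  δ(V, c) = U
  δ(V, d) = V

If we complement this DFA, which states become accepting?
Complement accept states = All states \ Original accept states
= {S, T, U, V} \ {U}
{S, T, V}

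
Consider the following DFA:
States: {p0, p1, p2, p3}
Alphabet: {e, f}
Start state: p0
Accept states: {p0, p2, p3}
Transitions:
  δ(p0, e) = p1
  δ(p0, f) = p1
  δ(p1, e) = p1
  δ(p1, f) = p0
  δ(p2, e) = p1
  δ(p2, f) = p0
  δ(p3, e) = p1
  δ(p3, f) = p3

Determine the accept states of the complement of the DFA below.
Complement accept states = All states \ Original accept states
= {p0, p1, p2, p3} \ {p0, p2, p3}
{p1}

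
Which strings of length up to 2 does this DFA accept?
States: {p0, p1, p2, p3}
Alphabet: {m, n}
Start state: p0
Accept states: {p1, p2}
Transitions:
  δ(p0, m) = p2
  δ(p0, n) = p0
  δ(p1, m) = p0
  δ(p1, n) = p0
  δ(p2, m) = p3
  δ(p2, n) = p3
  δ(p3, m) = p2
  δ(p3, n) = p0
m, nm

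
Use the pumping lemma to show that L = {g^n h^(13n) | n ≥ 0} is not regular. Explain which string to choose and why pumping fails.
Assume L is regular with pumping length p. Idea: pumping the g-block breaks the 1:13 ratio.
Choose s = g^p h^(13p) (length 14p ≥ p). By the pumping lemma, s = xyz with |xy| ≤ p, |y| > 0, so y = g^k with k ≥ 1. Then xy²z = g^(p+k) h^(13p). For this to be in L we would need 13p = 13(p+k), i.e. 13k = 0, contradicting k ≥ 1. So xy²z ∉ L.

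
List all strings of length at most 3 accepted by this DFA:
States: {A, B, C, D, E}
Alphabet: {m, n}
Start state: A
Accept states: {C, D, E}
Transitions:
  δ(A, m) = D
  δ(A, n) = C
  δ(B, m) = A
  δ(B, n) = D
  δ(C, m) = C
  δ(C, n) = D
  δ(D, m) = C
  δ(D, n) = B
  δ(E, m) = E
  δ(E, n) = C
m, n, mm, nm, nn, mmm, mmn, mnn, nmm, nmn, nnm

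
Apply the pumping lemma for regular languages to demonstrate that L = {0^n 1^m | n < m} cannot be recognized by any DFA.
Assume L is regular with pumping length p. Idea: pumping up the 0-block makes the 0-count reach the 1-count.
Choose s = 0^p 1^(p+1) ∈ L. By the pumping lemma, s = xyz with |xy| ≤ p, |y| > 0, so y = 0^k with k ≥ 1. Then xy²z = 0^(p+k) 1^(p+1). Since p+k ≥ p+1, the number of 0's is no longer strictly less than the number of 1's, so xy²z ∉ L.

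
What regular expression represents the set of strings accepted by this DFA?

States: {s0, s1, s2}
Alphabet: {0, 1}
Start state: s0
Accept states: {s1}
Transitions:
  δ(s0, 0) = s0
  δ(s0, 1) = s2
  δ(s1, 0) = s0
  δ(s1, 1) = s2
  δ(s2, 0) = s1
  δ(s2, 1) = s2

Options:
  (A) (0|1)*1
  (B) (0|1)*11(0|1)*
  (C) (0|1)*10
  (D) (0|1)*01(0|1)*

Check each option against the DFA on short strings; one disagreement eliminates an option:
  (A) (0|1)*1: on '1' the DFA goes s0 → s2 and rejects (s2 ∉ Accept), but the regex matches it → eliminate
  (B) (0|1)*11(0|1)*: on '10' the DFA goes s0 → s2 → s1 and accepts (s1 ∈ Accept), but the regex does not match it → eliminate
  (C) (0|1)*10: agrees with the DFA on every string of length ≤ 6
  (D) (0|1)*01(0|1)*: on '01' the DFA goes s0 → s0 → s2 and rejects (s2 ∉ Accept), but the regex matches it → eliminate
Only (C) is consistent with the DFA.
(C) (0|1)*10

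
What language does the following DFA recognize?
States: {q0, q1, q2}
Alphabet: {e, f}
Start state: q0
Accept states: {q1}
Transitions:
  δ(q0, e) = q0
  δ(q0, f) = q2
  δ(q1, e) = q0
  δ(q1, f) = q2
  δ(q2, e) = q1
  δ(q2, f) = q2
Testing a few strings:
  'f' → reject
  'eeff' → reject
  'ee' → reject
  'eee' → reject
State roles: q0=no suffix match; q1=suffix is fe; q2=one trailing f
All strings over {e,f} ending with fe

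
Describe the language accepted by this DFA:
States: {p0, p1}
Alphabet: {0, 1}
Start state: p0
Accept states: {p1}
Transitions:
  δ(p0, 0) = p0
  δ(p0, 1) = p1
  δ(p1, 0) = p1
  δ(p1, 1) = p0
Testing a few strings:
  '011' → reject
  '1' → accept
  '010' → accept
  '100' → accept
State roles: p0=even number of 1's so far; p1=odd number of 1's so far
All binary strings with an odd number of 1's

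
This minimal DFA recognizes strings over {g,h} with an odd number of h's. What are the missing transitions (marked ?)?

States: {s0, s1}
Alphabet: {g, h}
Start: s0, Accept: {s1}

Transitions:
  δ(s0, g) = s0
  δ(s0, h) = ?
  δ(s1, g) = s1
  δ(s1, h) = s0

From the language and accept set, identify what each state tracks — s0: even number of h's so far; s1: odd number of h's so far.
Each missing δ(q, a) is the state matching the new tracked value after reading a.
δ(s0, h) = s1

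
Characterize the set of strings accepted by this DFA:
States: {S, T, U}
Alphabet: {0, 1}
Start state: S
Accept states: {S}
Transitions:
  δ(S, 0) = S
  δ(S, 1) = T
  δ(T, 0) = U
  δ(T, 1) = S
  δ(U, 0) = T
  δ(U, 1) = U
Testing a few strings:
  '1' → reject
  '0' → accept
  '1000' → reject
  '0111' → reject
State roles: S=value ≡ 0 (mod 3); T=value ≡ 1 (mod 3); U=value ≡ 2 (mod 3)
All binary strings representing a multiple of 3 (read in base 2; leading zeros allowed and ε counts as 0)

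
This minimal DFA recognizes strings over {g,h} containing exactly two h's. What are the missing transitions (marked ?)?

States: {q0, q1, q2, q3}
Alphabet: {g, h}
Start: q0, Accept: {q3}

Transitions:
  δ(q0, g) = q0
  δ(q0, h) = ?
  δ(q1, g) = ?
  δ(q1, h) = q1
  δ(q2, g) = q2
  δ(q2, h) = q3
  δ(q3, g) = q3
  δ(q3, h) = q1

From the language and accept set, identify what each state tracks — q0: zero h's; q1: ≥ three h's (dead); q2: one h; q3: two h's.
Each missing δ(q, a) is the state matching the new tracked value after reading a.
δ(q0, h) = q2; δ(q1, g) = q1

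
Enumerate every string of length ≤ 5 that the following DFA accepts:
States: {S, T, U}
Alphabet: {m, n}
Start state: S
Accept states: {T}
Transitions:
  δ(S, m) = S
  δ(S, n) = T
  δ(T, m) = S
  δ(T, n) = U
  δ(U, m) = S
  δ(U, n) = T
n, mn, mmn, nmn, nnn, mmmn, mnmn, mnnn, nmmn, nnmn, mmmmn, mmnmn, mmnnn, mnmmn, mnnmn, nmmmn, nmnmn, nmnnn, nnmmn, nnnmn, nnnnn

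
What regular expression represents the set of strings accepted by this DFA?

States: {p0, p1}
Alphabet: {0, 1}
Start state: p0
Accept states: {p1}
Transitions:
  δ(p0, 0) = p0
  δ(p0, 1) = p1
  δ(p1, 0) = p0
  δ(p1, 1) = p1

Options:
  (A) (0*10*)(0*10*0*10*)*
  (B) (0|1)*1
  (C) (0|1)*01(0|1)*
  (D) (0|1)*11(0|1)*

Check each option against the DFA on short strings; one disagreement eliminates an option:
  (A) (0*10*)(0*10*0*10*)*: on '10' the DFA goes p0 → p1 → p0 and rejects (p0 ∉ Accept), but the regex matches it → eliminate
  (B) (0|1)*1: agrees with the DFA on every string of length ≤ 6
  (C) (0|1)*01(0|1)*: on '1' the DFA goes p0 → p1 and accepts (p1 ∈ Accept), but the regex does not match it → eliminate
  (D) (0|1)*11(0|1)*: on '1' the DFA goes p0 → p1 and accepts (p1 ∈ Accept), but the regex does not match it → eliminate
Only (B) is consistent with the DFA.
(B) (0|1)*1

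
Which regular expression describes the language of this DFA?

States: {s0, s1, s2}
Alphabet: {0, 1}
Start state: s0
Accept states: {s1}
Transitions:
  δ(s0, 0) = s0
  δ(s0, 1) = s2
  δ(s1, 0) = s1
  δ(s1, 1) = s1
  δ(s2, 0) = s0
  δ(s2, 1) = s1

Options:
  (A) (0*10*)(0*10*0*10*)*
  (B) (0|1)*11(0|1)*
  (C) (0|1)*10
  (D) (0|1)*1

Check each option against the DFA on short strings; one disagreement eliminates an option:
  (A) (0*10*)(0*10*0*10*)*: on '1' the DFA goes s0 → s2 and rejects (s2 ∉ Accept), but the regex matches it → eliminate
  (B) (0|1)*11(0|1)*: agrees with the DFA on every string of length ≤ 6
  (C) (0|1)*10: on '10' the DFA goes s0 → s2 → s0 and rejects (s0 ∉ Accept), but the regex matches it → eliminate
  (D) (0|1)*1: on '1' the DFA goes s0 → s2 and rejects (s2 ∉ Accept), but the regex matches it → eliminate
Only (B) is consistent with the DFA.
(B) (0|1)*11(0|1)*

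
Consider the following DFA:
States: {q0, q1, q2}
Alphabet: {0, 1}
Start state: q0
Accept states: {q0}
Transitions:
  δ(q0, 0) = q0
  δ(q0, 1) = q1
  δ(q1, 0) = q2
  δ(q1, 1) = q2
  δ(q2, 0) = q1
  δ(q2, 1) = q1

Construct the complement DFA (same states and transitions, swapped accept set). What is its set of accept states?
Complement accept states = All states \ Original accept states
= {q0, q1, q2} \ {q0}
{q1, q2}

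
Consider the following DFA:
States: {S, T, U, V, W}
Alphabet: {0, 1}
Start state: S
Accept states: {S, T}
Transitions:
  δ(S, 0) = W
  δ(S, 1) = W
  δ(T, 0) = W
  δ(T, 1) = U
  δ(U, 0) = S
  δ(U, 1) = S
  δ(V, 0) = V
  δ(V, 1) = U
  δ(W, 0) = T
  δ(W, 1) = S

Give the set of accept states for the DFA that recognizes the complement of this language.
Complement accept states = All states \ Original accept states
= {S, T, U, V, W} \ {S, T}
{U, V, W}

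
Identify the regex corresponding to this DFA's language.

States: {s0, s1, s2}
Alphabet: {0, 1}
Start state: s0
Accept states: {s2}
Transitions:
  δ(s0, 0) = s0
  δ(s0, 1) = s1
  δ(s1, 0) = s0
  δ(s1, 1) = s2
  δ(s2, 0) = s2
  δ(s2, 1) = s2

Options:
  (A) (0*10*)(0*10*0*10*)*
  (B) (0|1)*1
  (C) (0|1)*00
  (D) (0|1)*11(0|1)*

Check each option against the DFA on short strings; one disagreement eliminates an option:
  (A) (0*10*)(0*10*0*10*)*: on '1' the DFA goes s0 → s1 and rejects (s1 ∉ Accept), but the regex matches it → eliminate
  (B) (0|1)*1: on '1' the DFA goes s0 → s1 and rejects (s1 ∉ Accept), but the regex matches it → eliminate
  (C) (0|1)*00: on '00' the DFA goes s0 → s0 → s0 and rejects (s0 ∉ Accept), but the regex matches it → eliminate
  (D) (0|1)*11(0|1)*: agrees with the DFA on every string of length ≤ 6
Only (D) is consistent with the DFA.
(D) (0|1)*11(0|1)*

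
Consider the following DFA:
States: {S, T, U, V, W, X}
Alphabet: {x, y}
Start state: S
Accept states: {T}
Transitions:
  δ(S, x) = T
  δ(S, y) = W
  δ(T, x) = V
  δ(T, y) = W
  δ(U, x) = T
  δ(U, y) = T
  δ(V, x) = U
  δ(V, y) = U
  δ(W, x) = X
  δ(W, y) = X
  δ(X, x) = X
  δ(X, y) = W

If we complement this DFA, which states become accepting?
Complement accept states = All states \ Original accept states
= {S, T, U, V, W, X} \ {T}
{S, U, V, W, X}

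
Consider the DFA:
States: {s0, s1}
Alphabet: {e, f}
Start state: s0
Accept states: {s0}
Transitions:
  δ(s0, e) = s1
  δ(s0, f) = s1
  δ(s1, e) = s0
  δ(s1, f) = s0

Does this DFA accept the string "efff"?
Processing string "efff":
  s0 --e--> s1
  s1 --f--> s0
  s0 --f--> s1
  s1 --f--> s0
Final state: s0
Accept states: {s0}
Yes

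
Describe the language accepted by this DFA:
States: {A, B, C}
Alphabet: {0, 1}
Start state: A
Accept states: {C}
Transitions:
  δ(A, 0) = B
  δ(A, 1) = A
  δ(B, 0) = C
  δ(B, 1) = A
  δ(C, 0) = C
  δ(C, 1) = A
Testing a few strings:
  '1110' → reject
  '11' → reject
  '1010' → reject
  '1' → reject
State roles: A=last symbol not 0; B=one trailing 0; C=two trailing 0's
All binary strings ending with 00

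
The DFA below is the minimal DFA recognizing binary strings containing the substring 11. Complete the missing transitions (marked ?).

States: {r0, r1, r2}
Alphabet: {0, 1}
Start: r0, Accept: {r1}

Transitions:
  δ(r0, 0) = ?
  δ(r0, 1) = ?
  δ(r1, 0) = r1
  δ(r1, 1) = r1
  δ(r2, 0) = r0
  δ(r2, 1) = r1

From the language and accept set, identify what each state tracks — r0: no progress toward 11; r1: substring 11 seen; r2: one trailing 1.
Each missing δ(q, a) is the state matching the new tracked value after reading a.
δ(r0, 0) = r0; δ(r0, 1) = r2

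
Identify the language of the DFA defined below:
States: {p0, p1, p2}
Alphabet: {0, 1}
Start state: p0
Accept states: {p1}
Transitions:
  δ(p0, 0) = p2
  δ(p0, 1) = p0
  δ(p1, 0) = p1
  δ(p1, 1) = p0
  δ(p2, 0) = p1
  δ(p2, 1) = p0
Testing a few strings:
  '00' → accept
  '1111' → reject
  '000' → accept
  '11' → reject
State roles: p0=last symbol not 0; p1=two trailing 0's; p2=one trailing 0
All binary strings ending with 00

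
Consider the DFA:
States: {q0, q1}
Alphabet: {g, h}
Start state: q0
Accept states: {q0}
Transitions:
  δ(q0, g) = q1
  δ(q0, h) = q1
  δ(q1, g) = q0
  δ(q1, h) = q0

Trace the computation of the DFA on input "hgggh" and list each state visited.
read 'h': q0 → q1
  read 'g': q1 → q0
  read 'g': q0 → q1
  read 'g': q1 → q0
  read 'h': q0 → q1
q0 -> q1 -> q0 -> q1 -> q0 -> q1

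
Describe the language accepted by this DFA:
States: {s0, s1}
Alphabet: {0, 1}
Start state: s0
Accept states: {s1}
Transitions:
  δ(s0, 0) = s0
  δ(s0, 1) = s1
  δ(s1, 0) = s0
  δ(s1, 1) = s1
Testing a few strings:
  '100' → reject
  '101' → accept
  '110' → reject
  '1' → accept
State roles: s0=last symbol not 1; s1=last symbol is 1
All binary strings ending with 1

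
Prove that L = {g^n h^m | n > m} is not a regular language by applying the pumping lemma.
Assume L is regular with pumping length p. Idea: pumping down the g-block drops the g-count to at most the h-count.
Choose s = g^(p+1) h^p ∈ L (|s| = 2p+1 ≥ p). By the pumping lemma, s = xyz with |xy| ≤ p, |y| > 0, so y = g^k with k ≥ 1. Take i = 0: xz = g^(p+1−k) h^p. Since k ≥ 1, p+1−k ≤ p, so the number of g's is no longer strictly greater than the number of h's, hence xz ∉ L.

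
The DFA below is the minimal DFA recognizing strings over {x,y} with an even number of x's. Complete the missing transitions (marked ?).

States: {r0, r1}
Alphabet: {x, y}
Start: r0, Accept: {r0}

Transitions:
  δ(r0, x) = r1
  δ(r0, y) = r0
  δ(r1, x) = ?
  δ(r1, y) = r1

From the language and accept set, identify what each state tracks — r0: even number of x's so far; r1: odd number of x's so far.
Each missing δ(q, a) is the state matching the new tracked value after reading a.
δ(r1, x) = r0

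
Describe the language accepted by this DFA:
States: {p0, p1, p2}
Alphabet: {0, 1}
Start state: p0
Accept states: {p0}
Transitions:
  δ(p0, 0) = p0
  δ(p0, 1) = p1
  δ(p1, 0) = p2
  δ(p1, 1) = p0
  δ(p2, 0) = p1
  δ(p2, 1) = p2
Testing a few strings:
  '010' → reject
  '1111' → accept
  '0000' → accept
  '11' → accept
State roles: p0=value ≡ 0 (mod 3); p1=value ≡ 1 (mod 3); p2=value ≡ 2 (mod 3)
All binary strings representing a multiple of 3 (read in base 2; leading zeros allowed and ε counts as 0)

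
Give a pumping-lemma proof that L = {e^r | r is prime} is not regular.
Assume L is regular with pumping length p. Idea: pumping by a suitable count produces a composite length.
Let q be a prime with q ≥ p and choose s = e^q ∈ L. By the pumping lemma, s = xyz with |xy| ≤ p, |y| = k ≥ 1. Take i = q+1: |xy^(q+1)z| = q + q·k = q(1+k). Since q ≥ 2 and 1+k ≥ 2, q(1+k) is composite, so xy^(q+1)z ∉ L.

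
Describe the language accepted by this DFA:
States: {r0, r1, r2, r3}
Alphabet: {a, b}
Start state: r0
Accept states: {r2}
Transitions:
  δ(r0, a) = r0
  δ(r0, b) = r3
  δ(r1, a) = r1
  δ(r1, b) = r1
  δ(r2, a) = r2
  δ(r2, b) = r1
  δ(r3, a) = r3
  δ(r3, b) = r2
Testing a few strings:
  'aba' → reject
  'babb' → reject
  'a' → reject
  'aaa' → reject
State roles: r0=zero b's; r1=≥ three b's (dead); r2=two b's; r3=one b
All strings over {a,b} containing exactly two b's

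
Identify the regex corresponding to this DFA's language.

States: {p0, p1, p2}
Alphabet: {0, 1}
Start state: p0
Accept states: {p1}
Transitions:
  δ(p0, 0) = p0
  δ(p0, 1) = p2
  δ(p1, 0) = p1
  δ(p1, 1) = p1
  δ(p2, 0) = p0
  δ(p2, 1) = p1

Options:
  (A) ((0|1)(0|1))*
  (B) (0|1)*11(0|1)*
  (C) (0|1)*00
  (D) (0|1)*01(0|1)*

Check each option against the DFA on short strings; one disagreement eliminates an option:
  (A) ((0|1)(0|1))*: on ε the DFA stays in p0 and rejects (p0 ∉ Accept), but the regex matches it → eliminate
  (B) (0|1)*11(0|1)*: agrees with the DFA on every string of length ≤ 6
  (C) (0|1)*00: on '00' the DFA goes p0 → p0 → p0 and rejects (p0 ∉ Accept), but the regex matches it → eliminate
  (D) (0|1)*01(0|1)*: on '01' the DFA goes p0 → p0 → p2 and rejects (p2 ∉ Accept), but the regex matches it → eliminate
Only (B) is consistent with the DFA.
(B) (0|1)*11(0|1)*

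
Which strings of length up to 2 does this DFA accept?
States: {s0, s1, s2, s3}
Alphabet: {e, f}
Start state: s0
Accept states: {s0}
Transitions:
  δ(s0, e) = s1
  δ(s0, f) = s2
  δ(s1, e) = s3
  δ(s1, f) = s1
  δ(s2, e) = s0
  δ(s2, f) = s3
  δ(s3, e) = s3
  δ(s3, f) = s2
ε, fe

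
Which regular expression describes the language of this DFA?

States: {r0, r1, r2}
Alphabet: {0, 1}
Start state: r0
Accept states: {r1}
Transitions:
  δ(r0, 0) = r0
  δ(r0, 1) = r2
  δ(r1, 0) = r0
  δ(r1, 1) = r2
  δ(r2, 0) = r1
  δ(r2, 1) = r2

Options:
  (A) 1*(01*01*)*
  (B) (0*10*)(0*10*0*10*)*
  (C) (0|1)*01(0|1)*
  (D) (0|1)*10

Check each option against the DFA on short strings; one disagreement eliminates an option:
  (A) 1*(01*01*)*: on ε the DFA stays in r0 and rejects (r0 ∉ Accept), but the regex matches it → eliminate
  (B) (0*10*)(0*10*0*10*)*: on '1' the DFA goes r0 → r2 and rejects (r2 ∉ Accept), but the regex matches it → eliminate
  (C) (0|1)*01(0|1)*: on '01' the DFA goes r0 → r0 → r2 and rejects (r2 ∉ Accept), but the regex matches it → eliminate
  (D) (0|1)*10: agrees with the DFA on every string of length ≤ 6
Only (D) is consistent with the DFA.
(D) (0|1)*10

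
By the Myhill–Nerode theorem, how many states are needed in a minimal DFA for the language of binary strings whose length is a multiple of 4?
By Myhill–Nerode, count the distinguishable equivalence classes: 4 classes — one per residue of the length mod 4; class i is distinguished from class j by any string of length (4 − i) mod 4.
4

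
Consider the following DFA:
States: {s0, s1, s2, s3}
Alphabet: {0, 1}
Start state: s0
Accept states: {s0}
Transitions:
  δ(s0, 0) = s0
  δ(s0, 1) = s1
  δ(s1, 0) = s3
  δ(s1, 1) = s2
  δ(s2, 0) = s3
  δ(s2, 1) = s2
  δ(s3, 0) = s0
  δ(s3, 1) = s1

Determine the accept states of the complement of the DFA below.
Complement accept states = All states \ Original accept states
= {s0, s1, s2, s3} \ {s0}
{s1, s2, s3}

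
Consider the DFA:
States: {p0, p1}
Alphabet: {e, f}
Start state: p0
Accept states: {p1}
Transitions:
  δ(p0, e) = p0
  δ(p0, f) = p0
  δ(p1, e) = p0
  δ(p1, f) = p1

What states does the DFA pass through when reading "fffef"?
read 'f': p0 → p0
  read 'f': p0 → p0
  read 'f': p0 → p0
  read 'e': p0 → p0
  read 'f': p0 → p0
p0 -> p0 -> p0 -> p0 -> p0 -> p0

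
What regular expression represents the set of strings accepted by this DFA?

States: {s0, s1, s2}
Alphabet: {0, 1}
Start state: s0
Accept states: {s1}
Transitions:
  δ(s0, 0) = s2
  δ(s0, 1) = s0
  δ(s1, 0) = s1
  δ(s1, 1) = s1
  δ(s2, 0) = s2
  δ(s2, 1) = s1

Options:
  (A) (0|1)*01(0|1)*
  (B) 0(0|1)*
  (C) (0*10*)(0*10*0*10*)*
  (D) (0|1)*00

Check each option against the DFA on short strings; one disagreement eliminates an option:
  (A) (0|1)*01(0|1)*: agrees with the DFA on every string of length ≤ 6
  (B) 0(0|1)*: on '0' the DFA goes s0 → s2 and rejects (s2 ∉ Accept), but the regex matches it → eliminate
  (C) (0*10*)(0*10*0*10*)*: on '1' the DFA goes s0 → s0 and rejects (s0 ∉ Accept), but the regex matches it → eliminate
  (D) (0|1)*00: on '00' the DFA goes s0 → s2 → s2 and rejects (s2 ∉ Accept), but the regex matches it → eliminate
Only (A) is consistent with the DFA.
(A) (0|1)*01(0|1)*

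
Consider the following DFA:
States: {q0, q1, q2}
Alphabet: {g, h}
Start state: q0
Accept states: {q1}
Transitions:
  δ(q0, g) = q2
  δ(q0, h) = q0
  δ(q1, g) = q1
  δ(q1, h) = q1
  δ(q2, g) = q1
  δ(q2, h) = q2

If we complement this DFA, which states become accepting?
Complement accept states = All states \ Original accept states
= {q0, q1, q2} \ {q1}
{q0, q2}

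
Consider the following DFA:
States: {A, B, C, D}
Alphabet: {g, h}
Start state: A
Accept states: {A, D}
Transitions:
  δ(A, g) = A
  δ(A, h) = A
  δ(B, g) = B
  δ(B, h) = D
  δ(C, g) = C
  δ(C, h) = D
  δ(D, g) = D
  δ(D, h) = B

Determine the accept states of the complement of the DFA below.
Complement accept states = All states \ Original accept states
= {A, B, C, D} \ {A, D}
{B, C}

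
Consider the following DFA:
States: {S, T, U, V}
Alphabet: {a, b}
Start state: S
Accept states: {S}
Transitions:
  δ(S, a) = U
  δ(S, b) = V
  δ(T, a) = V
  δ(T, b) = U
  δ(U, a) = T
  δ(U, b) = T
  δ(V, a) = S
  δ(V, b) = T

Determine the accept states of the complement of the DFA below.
Complement accept states = All states \ Original accept states
= {S, T, U, V} \ {S}
{T, U, V}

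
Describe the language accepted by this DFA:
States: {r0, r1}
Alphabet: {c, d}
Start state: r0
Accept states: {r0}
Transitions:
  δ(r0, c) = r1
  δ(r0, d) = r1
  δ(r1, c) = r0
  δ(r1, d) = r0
Testing a few strings:
  'd' → reject
  'dcc' → reject
  'ddc' → reject
  'ddd' → reject
State roles: r0=even length so far; r1=odd length so far
All strings over {c,d} of even length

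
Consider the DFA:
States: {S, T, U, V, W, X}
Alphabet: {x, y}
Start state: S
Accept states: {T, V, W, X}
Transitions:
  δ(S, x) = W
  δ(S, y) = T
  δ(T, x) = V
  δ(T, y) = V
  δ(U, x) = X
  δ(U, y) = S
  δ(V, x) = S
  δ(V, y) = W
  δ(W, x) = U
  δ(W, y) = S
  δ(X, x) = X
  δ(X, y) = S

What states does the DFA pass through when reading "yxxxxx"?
read 'y': S → T
  read 'x': T → V
  read 'x': V → S
  read 'x': S → W
  read 'x': W → U
  read 'x': U → X
S -> T -> V -> S -> W -> U -> X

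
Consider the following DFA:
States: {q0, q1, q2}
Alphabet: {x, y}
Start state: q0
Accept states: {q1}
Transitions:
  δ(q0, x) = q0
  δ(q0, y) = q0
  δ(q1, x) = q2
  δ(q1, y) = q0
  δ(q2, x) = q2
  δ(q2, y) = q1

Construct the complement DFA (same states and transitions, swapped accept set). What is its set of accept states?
Complement accept states = All states \ Original accept states
= {q0, q1, q2} \ {q1}
{q0, q2}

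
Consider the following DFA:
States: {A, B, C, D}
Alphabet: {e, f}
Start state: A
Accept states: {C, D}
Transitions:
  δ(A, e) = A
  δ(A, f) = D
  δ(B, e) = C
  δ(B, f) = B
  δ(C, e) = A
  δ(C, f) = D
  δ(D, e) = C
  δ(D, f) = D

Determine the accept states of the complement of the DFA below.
Complement accept states = All states \ Original accept states
= {A, B, C, D} \ {C, D}
{A, B}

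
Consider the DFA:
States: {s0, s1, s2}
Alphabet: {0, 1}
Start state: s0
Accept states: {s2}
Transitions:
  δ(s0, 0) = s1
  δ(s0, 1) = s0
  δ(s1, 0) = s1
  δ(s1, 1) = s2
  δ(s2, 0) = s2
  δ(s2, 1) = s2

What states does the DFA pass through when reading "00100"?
read '0': s0 → s1
  read '0': s1 → s1
  read '1': s1 → s2
  read '0': s2 → s2
  read '0': s2 → s2
s0 -> s1 -> s1 -> s2 -> s2 -> s2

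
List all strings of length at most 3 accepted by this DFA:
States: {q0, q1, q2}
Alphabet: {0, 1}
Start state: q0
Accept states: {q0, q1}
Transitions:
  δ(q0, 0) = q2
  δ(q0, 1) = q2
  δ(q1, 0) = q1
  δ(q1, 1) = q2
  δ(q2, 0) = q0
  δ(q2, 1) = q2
ε, 00, 10, 010, 110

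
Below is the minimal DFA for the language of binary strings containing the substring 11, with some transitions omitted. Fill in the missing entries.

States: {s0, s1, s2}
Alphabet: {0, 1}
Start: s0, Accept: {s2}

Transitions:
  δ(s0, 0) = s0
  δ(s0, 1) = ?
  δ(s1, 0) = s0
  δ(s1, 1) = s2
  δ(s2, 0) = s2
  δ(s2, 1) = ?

From the language and accept set, identify what each state tracks — s0: no progress toward 11; s1: one trailing 1; s2: substring 11 seen.
Each missing δ(q, a) is the state matching the new tracked value after reading a.
δ(s0, 1) = s1; δ(s2, 1) = s2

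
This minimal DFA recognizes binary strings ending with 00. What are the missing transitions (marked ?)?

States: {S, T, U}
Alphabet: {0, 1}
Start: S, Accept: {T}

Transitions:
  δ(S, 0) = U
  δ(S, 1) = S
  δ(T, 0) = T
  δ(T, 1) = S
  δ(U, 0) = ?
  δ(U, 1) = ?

From the language and accept set, identify what each state tracks — S: last symbol not 0; T: two trailing 0's; U: one trailing 0.
Each missing δ(q, a) is the state matching the new tracked value after reading a.
δ(U, 0) = T; δ(U, 1) = S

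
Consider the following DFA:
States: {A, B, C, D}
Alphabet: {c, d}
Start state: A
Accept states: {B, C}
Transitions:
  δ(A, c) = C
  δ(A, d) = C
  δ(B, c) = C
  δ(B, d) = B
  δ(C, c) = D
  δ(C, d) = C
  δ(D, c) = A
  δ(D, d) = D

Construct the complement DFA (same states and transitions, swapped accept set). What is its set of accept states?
Complement accept states = All states \ Original accept states
= {A, B, C, D} \ {B, C}
{A, D}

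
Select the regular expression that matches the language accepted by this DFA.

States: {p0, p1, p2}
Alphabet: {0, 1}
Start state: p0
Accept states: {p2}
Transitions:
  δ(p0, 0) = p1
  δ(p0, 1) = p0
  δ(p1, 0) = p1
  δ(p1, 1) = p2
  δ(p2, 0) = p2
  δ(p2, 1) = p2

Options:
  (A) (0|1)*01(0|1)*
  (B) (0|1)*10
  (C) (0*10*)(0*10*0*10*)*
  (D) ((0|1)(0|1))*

Check each option against the DFA on short strings; one disagreement eliminates an option:
  (A) (0|1)*01(0|1)*: agrees with the DFA on every string of length ≤ 6
  (B) (0|1)*10: on '01' the DFA goes p0 → p1 → p2 and accepts (p2 ∈ Accept), but the regex does not match it → eliminate
  (C) (0*10*)(0*10*0*10*)*: on '1' the DFA goes p0 → p0 and rejects (p0 ∉ Accept), but the regex matches it → eliminate
  (D) ((0|1)(0|1))*: on ε the DFA stays in p0 and rejects (p0 ∉ Accept), but the regex matches it → eliminate
Only (A) is consistent with the DFA.
(A) (0|1)*01(0|1)*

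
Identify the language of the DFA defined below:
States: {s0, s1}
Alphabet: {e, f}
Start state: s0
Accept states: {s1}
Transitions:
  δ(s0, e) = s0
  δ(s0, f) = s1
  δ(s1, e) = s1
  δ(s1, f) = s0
Testing a few strings:
  'f' → accept
  'eef' → accept
  'eee' → reject
  'fe' → accept
State roles: s0=even number of f's so far; s1=odd number of f's so far
All strings over {e,f} with an odd number of f's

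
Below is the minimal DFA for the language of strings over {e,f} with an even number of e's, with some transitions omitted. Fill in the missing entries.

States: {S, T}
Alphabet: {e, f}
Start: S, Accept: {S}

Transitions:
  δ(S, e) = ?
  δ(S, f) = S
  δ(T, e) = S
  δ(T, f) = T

From the language and accept set, identify what each state tracks — S: even number of e's so far; T: odd number of e's so far.
Each missing δ(q, a) is the state matching the new tracked value after reading a.
δ(S, e) = T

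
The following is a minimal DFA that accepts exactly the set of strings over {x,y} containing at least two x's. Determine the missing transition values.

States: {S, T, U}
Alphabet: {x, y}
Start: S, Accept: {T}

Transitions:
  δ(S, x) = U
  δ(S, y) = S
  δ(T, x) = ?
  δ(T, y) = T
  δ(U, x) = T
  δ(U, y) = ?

From the language and accept set, identify what each state tracks — S: zero x's seen; T: ≥ two x's seen; U: one x seen.
Each missing δ(q, a) is the state matching the new tracked value after reading a.
δ(T, x) = T; δ(U, y) = U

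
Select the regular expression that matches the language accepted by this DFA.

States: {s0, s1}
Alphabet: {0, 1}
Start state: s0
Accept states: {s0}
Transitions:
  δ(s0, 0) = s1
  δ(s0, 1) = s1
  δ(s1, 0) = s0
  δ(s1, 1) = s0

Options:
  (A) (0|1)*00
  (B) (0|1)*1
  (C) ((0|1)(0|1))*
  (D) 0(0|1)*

Check each option against the DFA on short strings; one disagreement eliminates an option:
  (A) (0|1)*00: on ε the DFA stays in s0 and accepts (s0 ∈ Accept), but the regex does not match it → eliminate
  (B) (0|1)*1: on ε the DFA stays in s0 and accepts (s0 ∈ Accept), but the regex does not match it → eliminate
  (C) ((0|1)(0|1))*: agrees with the DFA on every string of length ≤ 6
  (D) 0(0|1)*: on ε the DFA stays in s0 and accepts (s0 ∈ Accept), but the regex does not match it → eliminate
Only (C) is consistent with the DFA.
(C) ((0|1)(0|1))*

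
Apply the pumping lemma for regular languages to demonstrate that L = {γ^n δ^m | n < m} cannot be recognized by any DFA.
Assume L is regular with pumping length p. Idea: pumping up the γ-block makes the γ-count reach the δ-count.
Choose s = γ^p δ^(p+1) ∈ L. By the pumping lemma, s = xyz with |xy| ≤ p, |y| > 0, so y = γ^k with k ≥ 1. Then xy²z = γ^(p+k) δ^(p+1). Since p+k ≥ p+1, the number of γ's is no longer strictly less than the number of δ's, so xy²z ∉ L.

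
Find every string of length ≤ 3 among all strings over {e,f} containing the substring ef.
ef, eef, efe, eff, fef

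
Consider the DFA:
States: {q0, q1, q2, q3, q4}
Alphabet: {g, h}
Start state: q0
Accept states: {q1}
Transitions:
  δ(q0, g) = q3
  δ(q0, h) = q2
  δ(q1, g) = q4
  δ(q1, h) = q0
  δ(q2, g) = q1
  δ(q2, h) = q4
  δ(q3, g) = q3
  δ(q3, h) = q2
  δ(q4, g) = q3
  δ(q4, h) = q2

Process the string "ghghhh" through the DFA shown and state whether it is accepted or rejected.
Processing string "ghghhh":
  q0 --g--> q3
  q3 --h--> q2
  q2 --g--> q1
  q1 --h--> q0
  q0 --h--> q2
  q2 --h--> q4
Final state: q4
Accept states: {q1}
No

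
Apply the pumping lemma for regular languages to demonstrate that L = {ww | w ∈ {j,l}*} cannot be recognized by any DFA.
Assume L is regular with pumping length p. Idea: pumping the leading j-block breaks the equality of the two halves.
Choose s = j^p l j^p l ∈ L (with w = j^p l). |s| = 2p+2 ≥ p. By the pumping lemma, s = xyz with |xy| ≤ p, |y| > 0, so y = j^k with k ≥ 1, in the first j-block. Then xy²z = j^(p+k) l j^p l, of length 2p+2+k. If k is odd this length is odd, so it cannot be of the form ww. If k is even, each half has length p+1+k/2 ≤ p+k, so the first half lies entirely inside the leading j-block and contains no l, while the second half ends in l; the halves differ. Either way xy²z ∉ L.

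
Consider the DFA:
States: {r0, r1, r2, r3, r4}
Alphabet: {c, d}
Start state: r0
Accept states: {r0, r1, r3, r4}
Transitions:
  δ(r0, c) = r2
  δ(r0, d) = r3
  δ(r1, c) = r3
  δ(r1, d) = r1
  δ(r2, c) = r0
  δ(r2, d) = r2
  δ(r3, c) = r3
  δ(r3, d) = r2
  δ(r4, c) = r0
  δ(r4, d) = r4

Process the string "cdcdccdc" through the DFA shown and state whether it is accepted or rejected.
Processing string "cdcdccdc":
  r0 --c--> r2
  r2 --d--> r2
  r2 --c--> r0
  r0 --d--> r3
  r3 --c--> r3
  r3 --c--> r3
  r3 --d--> r2
  r2 --c--> r0
Final state: r0
Accept states: {r0, r1, r3, r4}
Yes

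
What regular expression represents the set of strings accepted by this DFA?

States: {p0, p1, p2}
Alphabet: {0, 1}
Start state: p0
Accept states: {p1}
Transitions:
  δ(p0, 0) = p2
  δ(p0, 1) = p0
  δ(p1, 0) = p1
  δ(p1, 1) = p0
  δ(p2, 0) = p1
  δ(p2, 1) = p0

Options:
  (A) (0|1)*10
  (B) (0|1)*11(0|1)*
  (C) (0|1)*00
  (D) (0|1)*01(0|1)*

Check each option against the DFA on short strings; one disagreement eliminates an option:
  (A) (0|1)*10: on '00' the DFA goes p0 → p2 → p1 and accepts (p1 ∈ Accept), but the regex does not match it → eliminate
  (B) (0|1)*11(0|1)*: on '00' the DFA goes p0 → p2 → p1 and accepts (p1 ∈ Accept), but the regex does not match it → eliminate
  (C) (0|1)*00: agrees with the DFA on every string of length ≤ 6
  (D) (0|1)*01(0|1)*: on '00' the DFA goes p0 → p2 → p1 and accepts (p1 ∈ Accept), but the regex does not match it → eliminate
Only (C) is consistent with the DFA.
(C) (0|1)*00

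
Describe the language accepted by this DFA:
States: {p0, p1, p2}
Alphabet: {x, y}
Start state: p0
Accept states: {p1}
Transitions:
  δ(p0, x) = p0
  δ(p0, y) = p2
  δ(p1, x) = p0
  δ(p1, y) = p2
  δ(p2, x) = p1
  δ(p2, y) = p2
Testing a few strings:
  'y' → reject
  'x' → reject
  'xyxx' → reject
  'xxyy' → reject
State roles: p0=no suffix match; p1=suffix is yx; p2=one trailing y
All strings over {x,y} ending with yx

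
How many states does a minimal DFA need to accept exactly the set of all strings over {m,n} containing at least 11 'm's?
By Myhill–Nerode, count the distinguishable equivalence classes: 12 classes — having seen 0, 1, …, 10, or ≥11 copies of 'm'; any two classes i < j (j ≤ 11) are distinguished by the string m^(11−j), which takes class j to 11 copies (accepted) but leaves class i below 11 (rejected).
12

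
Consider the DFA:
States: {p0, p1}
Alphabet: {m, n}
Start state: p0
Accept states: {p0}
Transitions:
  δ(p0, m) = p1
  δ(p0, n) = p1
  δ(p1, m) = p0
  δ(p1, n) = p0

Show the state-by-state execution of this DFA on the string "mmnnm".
read 'm': p0 → p1
  read 'm': p1 → p0
  read 'n': p0 → p1
  read 'n': p1 → p0
  read 'm': p0 → p1
p0 -> p1 -> p0 -> p1 -> p0 -> p1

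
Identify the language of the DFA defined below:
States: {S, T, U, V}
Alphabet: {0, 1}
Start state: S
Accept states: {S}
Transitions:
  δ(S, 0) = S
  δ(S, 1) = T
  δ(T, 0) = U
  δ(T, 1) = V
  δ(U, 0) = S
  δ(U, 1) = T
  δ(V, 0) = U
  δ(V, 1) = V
Testing a few strings:
  '001' → reject
  '110' → reject
  '1' → reject
  '111' → reject
State roles: S=value ≡ 0 (mod 4); T=value ≡ 1 (mod 4); U=value ≡ 2 (mod 4); V=value ≡ 3 (mod 4)
All binary strings representing a multiple of 4 (read in base 2; leading zeros allowed and ε counts as 0)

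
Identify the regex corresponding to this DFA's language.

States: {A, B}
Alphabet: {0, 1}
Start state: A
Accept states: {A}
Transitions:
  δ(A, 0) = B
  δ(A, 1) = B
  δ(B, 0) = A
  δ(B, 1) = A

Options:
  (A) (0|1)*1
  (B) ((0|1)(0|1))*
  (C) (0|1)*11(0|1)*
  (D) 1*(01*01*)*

Check each option against the DFA on short strings; one disagreement eliminates an option:
  (A) (0|1)*1: on ε the DFA stays in A and accepts (A ∈ Accept), but the regex does not match it → eliminate
  (B) ((0|1)(0|1))*: agrees with the DFA on every string of length ≤ 6
  (C) (0|1)*11(0|1)*: on ε the DFA stays in A and accepts (A ∈ Accept), but the regex does not match it → eliminate
  (D) 1*(01*01*)*: on '1' the DFA goes A → B and rejects (B ∉ Accept), but the regex matches it → eliminate
Only (B) is consistent with the DFA.
(B) ((0|1)(0|1))*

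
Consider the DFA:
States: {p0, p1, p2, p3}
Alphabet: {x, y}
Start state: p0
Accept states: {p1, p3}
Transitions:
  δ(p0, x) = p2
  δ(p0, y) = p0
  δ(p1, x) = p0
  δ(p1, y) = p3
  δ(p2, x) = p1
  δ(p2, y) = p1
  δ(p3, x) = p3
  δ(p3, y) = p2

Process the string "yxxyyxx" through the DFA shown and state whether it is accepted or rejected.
Processing string "yxxyyxx":
  p0 --y--> p0
  p0 --x--> p2
  p2 --x--> p1
  p1 --y--> p3
  p3 --y--> p2
  p2 --x--> p1
  p1 --x--> p0
Final state: p0
Accept states: {p1, p3}
No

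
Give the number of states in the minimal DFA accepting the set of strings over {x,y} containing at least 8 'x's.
By Myhill–Nerode, count the distinguishable equivalence classes: 9 classes — having seen 0, 1, …, 7, or ≥8 copies of 'x'; any two classes i < j (j ≤ 8) are distinguished by the string x^(8−j), which takes class j to 8 copies (accepted) but leaves class i below 8 (rejected).
9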